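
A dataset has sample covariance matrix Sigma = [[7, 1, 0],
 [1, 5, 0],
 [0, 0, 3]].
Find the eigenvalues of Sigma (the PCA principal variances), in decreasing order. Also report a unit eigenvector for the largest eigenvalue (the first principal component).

Step 1 — characteristic polynomial p(λ) = det(λI - Sigma) = λ³ - tr·λ² + c_1·λ - det, where tr = trace, c_1 = sum of the principal 2×2 minors, det = det(Sigma):
  tr = 7 + 5 + 3 = 15,
  c_1 = (7·5 - (1)²) + (7·3 - (0)²) + (5·3 - (0)²) = 34 + 21 + 15 = 70,
  det = 7·(5·3 - (0)²) - (1)·((1)·3 - (0)·(0)) + (0)·((1)·(0) - 5·(0)) = 7·(15) - (1)·(3) + (0)·(0) = 102.
  So p(λ) = λ³ - 15λ² + 70λ - 102.
Step 2 — look for an integer root (rational root theorem: any rational root is an integer divisor of 102). Testing λ = 3:
  p(3) = 27 - 135 + 210 - 102 = 0  ✓
  Dividing out (λ - 3): p(λ) = (λ - 3)(λ² - 12λ + 34).
Step 3 — remaining eigenvalues from the quadratic λ² - 12λ + 34 = 0:
  Δ = 12² - 4·34 = 144 - 136 = 8,  λ = (12 ± √8)/2 = (12 ± 2.8284)/2 ≈ 7.4142 or 4.5858.
  Sorted: λ_1 = 7.4142,  λ_2 = 4.5858,  λ_3 = 3  (check: sum = 15 = tr ✓).

Step 4 — unit eigenvector for λ_1 ≈ 7.4142: v spans the null space of (Sigma - λ_1 I), whose rows are
  r_1 = (-0.4142, 1, 0),  r_2 = (1, -2.4142, 0),  r_3 = (0, 0, -4.4142).
  v is orthogonal to every row, so take v ∝ r_1 × r_3 = ((1)·(-4.4142) - (0)·(0), (0)·(0) - (-0.4142)·(-4.4142), (-0.4142)·(0) - (1)·(0)) ≈ (-4.4142, -1.8284, 0).
  Rescale (multiply by -1 so the first nonzero entry is positive): u = (4.4142, 1.8284, 0).
  ||u|| = √((4.4142)² + (1.8284)² + (0)²) = √(22.8284) ≈ 4.7779,  v_1 = u/||u|| ≈ (0.9239, 0.3827, 0) (||v_1|| = 1).

λ_1 = 7.4142,  λ_2 = 4.5858,  λ_3 = 3;  v_1 ≈ (0.9239, 0.3827, 0)


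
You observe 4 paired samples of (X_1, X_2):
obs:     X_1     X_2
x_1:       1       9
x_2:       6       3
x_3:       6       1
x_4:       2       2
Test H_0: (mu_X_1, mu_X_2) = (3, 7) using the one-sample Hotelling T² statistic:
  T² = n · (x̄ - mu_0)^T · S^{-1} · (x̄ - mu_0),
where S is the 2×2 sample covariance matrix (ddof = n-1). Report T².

Step 1 — sample mean vector:
  mean(X_1) = (1 + 6 + 6 + 2) / 4 = 15/4 = 3.75
  mean(X_2) = (9 + 3 + 1 + 2) / 4 = 15/4 = 3.75
  x̄ = (3.75, 3.75),  deviation x̄ - mu_0 = (3.75, 3.75) - (3, 7) = (0.75, -3.25).

Step 2 — sample covariance matrix, S[i,j] = (1/(n-1)) · Σ_k (x_{k,i} - mean_i) · (x_{k,j} - mean_j), divisor n-1 = 3:
  S[X_1,X_1] = ((-2.75)·(-2.75) + (2.25)·(2.25) + (2.25)·(2.25) + (-1.75)·(-1.75)) / 3 = 20.75/3 = 6.9167
  S[X_1,X_2] = ((-2.75)·(5.25) + (2.25)·(-0.75) + (2.25)·(-2.75) + (-1.75)·(-1.75)) / 3 = -19.25/3 = -6.4167
  S[X_2,X_2] = ((5.25)·(5.25) + (-0.75)·(-0.75) + (-2.75)·(-2.75) + (-1.75)·(-1.75)) / 3 = 38.75/3 = 12.9167
  S = [[6.9167, -6.4167],
 [-6.4167, 12.9167]].

Step 3 — invert S. det(S) = 6.9167·12.9167 - (-6.4167)² = 48.1667.
  S^{-1} = (1/det) · [[d, -b], [-b, a]] = [[0.2682, 0.1332],
 [0.1332, 0.1436]].

Step 4 — quadratic form (x̄ - mu_0)^T · S^{-1} · (x̄ - mu_0):
  S^{-1} · (x̄ - mu_0) = (-0.2318, -0.3668),
  (x̄ - mu_0)^T · [...] = (0.75)·(-0.2318) + (-3.25)·(-0.3668) = 1.0182.

Step 5 — scale by n: T² = 4 · 1.0182 = 4.0727.

T² ≈ 4.0727


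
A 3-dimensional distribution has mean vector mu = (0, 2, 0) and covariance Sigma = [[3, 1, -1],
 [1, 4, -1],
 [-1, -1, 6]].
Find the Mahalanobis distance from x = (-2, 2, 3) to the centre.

Step 1 — centre the observation: (x - mu) = (-2, 0, 3).

Step 2 — invert Sigma (cofactor / det for 3×3, or solve directly):
  Sigma^{-1} = [[0.377, -0.082, 0.0492],
 [-0.082, 0.2787, 0.0328],
 [0.0492, 0.0328, 0.1803]].

Step 3 — form the quadratic (x - mu)^T · Sigma^{-1} · (x - mu):
  Sigma^{-1} · (x - mu) = (-0.6066, 0.2623, 0.4426).
  (x - mu)^T · [Sigma^{-1} · (x - mu)] = (-2)·(-0.6066) + (0)·(0.2623) + (3)·(0.4426) = 2.541.

Step 4 — take square root: d = √(2.541) ≈ 1.594.

d(x, mu) = √(2.541) ≈ 1.594


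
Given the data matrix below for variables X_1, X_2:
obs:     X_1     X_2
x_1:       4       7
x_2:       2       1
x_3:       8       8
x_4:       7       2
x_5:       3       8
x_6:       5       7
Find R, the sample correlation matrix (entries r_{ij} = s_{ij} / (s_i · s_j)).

Step 1 — column means:
  mean(X_1) = (4 + 2 + 8 + 7 + 3 + 5) / 6 = 29/6 = 4.8333
  mean(X_2) = (7 + 1 + 8 + 2 + 8 + 7) / 6 = 33/6 = 5.5

Step 2 — sample variances and covariances s[i,j] = (1/(n-1)) · Σ_k (x_{k,i} - mean_i) · (x_{k,j} - mean_j), with n-1 = 5:
  s[X_1,X_1] = ((-0.8333)·(-0.8333) + (-2.8333)·(-2.8333) + (3.1667)·(3.1667) + (2.1667)·(2.1667) + (-1.8333)·(-1.8333) + (0.1667)·(0.1667)) / 5 = 26.8333/5 = 5.3667
  s[X_1,X_2] = ((-0.8333)·(1.5) + (-2.8333)·(-4.5) + (3.1667)·(2.5) + (2.1667)·(-3.5) + (-1.8333)·(2.5) + (0.1667)·(1.5)) / 5 = 7.5/5 = 1.5
  s[X_2,X_2] = ((1.5)·(1.5) + (-4.5)·(-4.5) + (2.5)·(2.5) + (-3.5)·(-3.5) + (2.5)·(2.5) + (1.5)·(1.5)) / 5 = 49.5/5 = 9.9
  Sample standard deviations s_i = √(s[i,i]):
  s(X_1) = √(5.3667) = 2.3166
  s(X_2) = √(9.9) = 3.1464

Step 3 — r_{ij} = s_{ij} / (s_i · s_j):
  r[X_1,X_1] = 1 (diagonal).
  r[X_1,X_2] = 1.5 / (2.3166 · 3.1464) = 1.5 / 7.289 = 0.2058
  r[X_2,X_2] = 1 (diagonal).

R is symmetric with unit diagonal. Assembling:

R = [[1, 0.2058],
 [0.2058, 1]]


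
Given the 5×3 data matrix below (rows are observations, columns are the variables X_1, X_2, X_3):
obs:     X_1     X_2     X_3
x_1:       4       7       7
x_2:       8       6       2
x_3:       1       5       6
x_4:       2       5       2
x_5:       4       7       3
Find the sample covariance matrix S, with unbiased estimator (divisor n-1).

Step 1 — column means:
  mean(X_1) = (4 + 8 + 1 + 2 + 4) / 5 = 19/5 = 3.8
  mean(X_2) = (7 + 6 + 5 + 5 + 7) / 5 = 30/5 = 6
  mean(X_3) = (7 + 2 + 6 + 2 + 3) / 5 = 20/5 = 4

Step 2 — sample covariance S[i,j] = (1/(n-1)) · Σ_k (x_{k,i} - mean_i) · (x_{k,j} - mean_j), with n-1 = 4.
  S[X_1,X_1] = ((0.2)·(0.2) + (4.2)·(4.2) + (-2.8)·(-2.8) + (-1.8)·(-1.8) + (0.2)·(0.2)) / 4 = 28.8/4 = 7.2
  S[X_1,X_2] = ((0.2)·(1) + (4.2)·(0) + (-2.8)·(-1) + (-1.8)·(-1) + (0.2)·(1)) / 4 = 5/4 = 1.25
  S[X_1,X_3] = ((0.2)·(3) + (4.2)·(-2) + (-2.8)·(2) + (-1.8)·(-2) + (0.2)·(-1)) / 4 = -10/4 = -2.5
  S[X_2,X_2] = ((1)·(1) + (0)·(0) + (-1)·(-1) + (-1)·(-1) + (1)·(1)) / 4 = 4/4 = 1
  S[X_2,X_3] = ((1)·(3) + (0)·(-2) + (-1)·(2) + (-1)·(-2) + (1)·(-1)) / 4 = 2/4 = 0.5
  S[X_3,X_3] = ((3)·(3) + (-2)·(-2) + (2)·(2) + (-2)·(-2) + (-1)·(-1)) / 4 = 22/4 = 5.5

S is symmetric (S[j,i] = S[i,j]). Assembling:

S = [[7.2, 1.25, -2.5],
 [1.25, 1, 0.5],
 [-2.5, 0.5, 5.5]]


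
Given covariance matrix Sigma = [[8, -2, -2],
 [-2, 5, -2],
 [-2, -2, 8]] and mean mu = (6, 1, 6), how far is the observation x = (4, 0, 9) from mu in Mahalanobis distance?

Step 1 — centre the observation: (x - mu) = (-2, -1, 3).

Step 2 — invert Sigma (cofactor / det for 3×3, or solve directly):
  Sigma^{-1} = [[0.1636, 0.0909, 0.0636],
 [0.0909, 0.2727, 0.0909],
 [0.0636, 0.0909, 0.1636]].

Step 3 — form the quadratic (x - mu)^T · Sigma^{-1} · (x - mu):
  Sigma^{-1} · (x - mu) = (-0.2273, -0.1818, 0.2727).
  (x - mu)^T · [Sigma^{-1} · (x - mu)] = (-2)·(-0.2273) + (-1)·(-0.1818) + (3)·(0.2727) = 1.4545.

Step 4 — take square root: d = √(1.4545) ≈ 1.206.

d(x, mu) = √(1.4545) ≈ 1.206


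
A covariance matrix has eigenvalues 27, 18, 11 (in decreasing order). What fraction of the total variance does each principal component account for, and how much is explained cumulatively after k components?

Step 1 — total variance = trace(Sigma) = Σ λ_i = 27 + 18 + 11 = 56.

Step 2 — fraction explained by component i = λ_i / Σ λ:
  PC1: 27/56 = 0.4821
  PC2: 18/56 = 0.3214
  PC3: 11/56 = 0.1964

Step 3 — cumulative fraction after k components = (λ_1 + ... + λ_k) / Σ λ:
  k = 1: 27/56 = 0.4821
  k = 2: (27 + 18)/56 = 45/56 = 0.8036
  k = 3: (27 + 18 + 11)/56 = 56/56 = 1

Summary (fraction, with percent):

explained: PC1 0.4821 (48.21%), PC2 0.3214 (32.14%), PC3 0.1964 (19.64%);  cumulative: 0.4821, 0.8036, 1


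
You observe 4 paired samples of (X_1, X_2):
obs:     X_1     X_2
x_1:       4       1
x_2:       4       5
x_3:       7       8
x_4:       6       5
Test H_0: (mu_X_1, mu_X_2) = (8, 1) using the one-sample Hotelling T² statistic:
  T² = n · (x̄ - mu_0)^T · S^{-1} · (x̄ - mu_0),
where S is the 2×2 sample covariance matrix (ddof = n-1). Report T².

Step 1 — sample mean vector:
  mean(X_1) = (4 + 4 + 7 + 6) / 4 = 21/4 = 5.25
  mean(X_2) = (1 + 5 + 8 + 5) / 4 = 19/4 = 4.75
  x̄ = (5.25, 4.75),  deviation x̄ - mu_0 = (5.25, 4.75) - (8, 1) = (-2.75, 3.75).

Step 2 — sample covariance matrix, S[i,j] = (1/(n-1)) · Σ_k (x_{k,i} - mean_i) · (x_{k,j} - mean_j), divisor n-1 = 3:
  S[X_1,X_1] = ((-1.25)·(-1.25) + (-1.25)·(-1.25) + (1.75)·(1.75) + (0.75)·(0.75)) / 3 = 6.75/3 = 2.25
  S[X_1,X_2] = ((-1.25)·(-3.75) + (-1.25)·(0.25) + (1.75)·(3.25) + (0.75)·(0.25)) / 3 = 10.25/3 = 3.4167
  S[X_2,X_2] = ((-3.75)·(-3.75) + (0.25)·(0.25) + (3.25)·(3.25) + (0.25)·(0.25)) / 3 = 24.75/3 = 8.25
  S = [[2.25, 3.4167],
 [3.4167, 8.25]].

Step 3 — invert S. det(S) = 2.25·8.25 - (3.4167)² = 6.8889.
  S^{-1} = (1/det) · [[d, -b], [-b, a]] = [[1.1976, -0.496],
 [-0.496, 0.3266]].

Step 4 — quadratic form (x̄ - mu_0)^T · S^{-1} · (x̄ - mu_0):
  S^{-1} · (x̄ - mu_0) = (-5.1532, 2.5887),
  (x̄ - mu_0)^T · [...] = (-2.75)·(-5.1532) + (3.75)·(2.5887) = 23.879.

Step 5 — scale by n: T² = 4 · 23.879 = 95.5161.

T² ≈ 95.5161


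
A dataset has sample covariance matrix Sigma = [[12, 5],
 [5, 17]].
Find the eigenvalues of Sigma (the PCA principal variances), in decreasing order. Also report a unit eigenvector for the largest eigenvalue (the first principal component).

Step 1 — characteristic polynomial of 2×2 Sigma:
  det(Sigma - λI) = λ² - trace · λ + det = 0.
  trace = 12 + 17 = 29, det = 12·17 - (5)² = 179.
Step 2 — discriminant:
  Δ = trace² - 4·det = 841 - 716 = 125.
Step 3 — eigenvalues:
  λ = (trace ± √Δ)/2 = (29 ± 11.1803)/2,
  λ_1 = 20.0902,  λ_2 = 8.9098.

Step 4 — unit eigenvector for λ_1: solve (Sigma - λ_1 I)v = 0. First row:
  (12 - 20.0902)·v_x + (5)·v_y = 0, i.e. (-8.0902)·v_x + (5)·v_y = 0,
  so v ∝ (b, λ_1 - a) = (5, 8.0902) = u.
  ||u|| = √((5)² + (8.0902)²) = √(90.4508) ≈ 9.5106,
  v_1 = u/||u|| ≈ (0.5257, 0.8507) (||v_1|| = 1).

λ_1 = 20.0902,  λ_2 = 8.9098;  v_1 ≈ (0.5257, 0.8507)


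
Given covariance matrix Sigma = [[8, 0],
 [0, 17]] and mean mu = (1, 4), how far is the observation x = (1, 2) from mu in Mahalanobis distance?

Step 1 — centre the observation: (x - mu) = (0, -2).

Step 2 — invert Sigma. det(Sigma) = 8·17 - (0)² = 136.
  Sigma^{-1} = (1/det) · [[d, -b], [-b, a]] = [[0.125, 0],
 [0, 0.0588]].

Step 3 — form the quadratic (x - mu)^T · Sigma^{-1} · (x - mu):
  Sigma^{-1} · (x - mu) = (0, -0.1176).
  (x - mu)^T · [Sigma^{-1} · (x - mu)] = (0)·(0) + (-2)·(-0.1176) = 0.2353.

Step 4 — take square root: d = √(0.2353) ≈ 0.4851.

d(x, mu) = √(0.2353) ≈ 0.4851


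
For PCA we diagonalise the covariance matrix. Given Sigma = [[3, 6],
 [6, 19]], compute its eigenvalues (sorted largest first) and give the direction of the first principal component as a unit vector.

Step 1 — characteristic polynomial of 2×2 Sigma:
  det(Sigma - λI) = λ² - trace · λ + det = 0.
  trace = 3 + 19 = 22, det = 3·19 - (6)² = 21.
Step 2 — discriminant:
  Δ = trace² - 4·det = 484 - 84 = 400.
Step 3 — eigenvalues:
  λ = (trace ± √Δ)/2 = (22 ± 20)/2,
  λ_1 = 21,  λ_2 = 1.

Step 4 — unit eigenvector for λ_1: solve (Sigma - λ_1 I)v = 0. First row:
  (3 - 21)·v_x + (6)·v_y = 0, i.e. (-18)·v_x + (6)·v_y = 0,
  so v ∝ (b, λ_1 - a) = (6, 18) = u.
  ||u|| = √((6)² + (18)²) = √(360) ≈ 18.9737,
  v_1 = u/||u|| ≈ (0.3162, 0.9487) (||v_1|| = 1).

λ_1 = 21,  λ_2 = 1;  v_1 ≈ (0.3162, 0.9487)


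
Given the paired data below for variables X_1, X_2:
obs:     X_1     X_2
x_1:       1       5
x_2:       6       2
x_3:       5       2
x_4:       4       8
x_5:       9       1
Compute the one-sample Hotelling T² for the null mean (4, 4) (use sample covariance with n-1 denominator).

Step 1 — sample mean vector:
  mean(X_1) = (1 + 6 + 5 + 4 + 9) / 5 = 25/5 = 5
  mean(X_2) = (5 + 2 + 2 + 8 + 1) / 5 = 18/5 = 3.6
  x̄ = (5, 3.6),  deviation x̄ - mu_0 = (5, 3.6) - (4, 4) = (1, -0.4).

Step 2 — sample covariance matrix, S[i,j] = (1/(n-1)) · Σ_k (x_{k,i} - mean_i) · (x_{k,j} - mean_j), divisor n-1 = 4:
  S[X_1,X_1] = ((-4)·(-4) + (1)·(1) + (0)·(0) + (-1)·(-1) + (4)·(4)) / 4 = 34/4 = 8.5
  S[X_1,X_2] = ((-4)·(1.4) + (1)·(-1.6) + (0)·(-1.6) + (-1)·(4.4) + (4)·(-2.6)) / 4 = -22/4 = -5.5
  S[X_2,X_2] = ((1.4)·(1.4) + (-1.6)·(-1.6) + (-1.6)·(-1.6) + (4.4)·(4.4) + (-2.6)·(-2.6)) / 4 = 33.2/4 = 8.3
  S = [[8.5, -5.5],
 [-5.5, 8.3]].

Step 3 — invert S. det(S) = 8.5·8.3 - (-5.5)² = 40.3.
  S^{-1} = (1/det) · [[d, -b], [-b, a]] = [[0.206, 0.1365],
 [0.1365, 0.2109]].

Step 4 — quadratic form (x̄ - mu_0)^T · S^{-1} · (x̄ - mu_0):
  S^{-1} · (x̄ - mu_0) = (0.1514, 0.0521),
  (x̄ - mu_0)^T · [...] = (1)·(0.1514) + (-0.4)·(0.0521) = 0.1305.

Step 5 — scale by n: T² = 5 · 0.1305 = 0.6526.

T² ≈ 0.6526


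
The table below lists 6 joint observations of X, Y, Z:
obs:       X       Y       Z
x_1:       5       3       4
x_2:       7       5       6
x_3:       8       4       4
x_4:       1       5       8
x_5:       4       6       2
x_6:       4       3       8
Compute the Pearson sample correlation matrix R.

Step 1 — column means:
  mean(X) = (5 + 7 + 8 + 1 + 4 + 4) / 6 = 29/6 = 4.8333
  mean(Y) = (3 + 5 + 4 + 5 + 6 + 3) / 6 = 26/6 = 4.3333
  mean(Z) = (4 + 6 + 4 + 8 + 2 + 8) / 6 = 32/6 = 5.3333

Step 2 — sample variances and covariances s[i,j] = (1/(n-1)) · Σ_k (x_{k,i} - mean_i) · (x_{k,j} - mean_j), with n-1 = 5:
  s[X,X] = ((0.1667)·(0.1667) + (2.1667)·(2.1667) + (3.1667)·(3.1667) + (-3.8333)·(-3.8333) + (-0.8333)·(-0.8333) + (-0.8333)·(-0.8333)) / 5 = 30.8333/5 = 6.1667
  s[X,Y] = ((0.1667)·(-1.3333) + (2.1667)·(0.6667) + (3.1667)·(-0.3333) + (-3.8333)·(0.6667) + (-0.8333)·(1.6667) + (-0.8333)·(-1.3333)) / 5 = -2.6667/5 = -0.5333
  s[X,Z] = ((0.1667)·(-1.3333) + (2.1667)·(0.6667) + (3.1667)·(-1.3333) + (-3.8333)·(2.6667) + (-0.8333)·(-3.3333) + (-0.8333)·(2.6667)) / 5 = -12.6667/5 = -2.5333
  s[Y,Y] = ((-1.3333)·(-1.3333) + (0.6667)·(0.6667) + (-0.3333)·(-0.3333) + (0.6667)·(0.6667) + (1.6667)·(1.6667) + (-1.3333)·(-1.3333)) / 5 = 7.3333/5 = 1.4667
  s[Y,Z] = ((-1.3333)·(-1.3333) + (0.6667)·(0.6667) + (-0.3333)·(-1.3333) + (0.6667)·(2.6667) + (1.6667)·(-3.3333) + (-1.3333)·(2.6667)) / 5 = -4.6667/5 = -0.9333
  s[Z,Z] = ((-1.3333)·(-1.3333) + (0.6667)·(0.6667) + (-1.3333)·(-1.3333) + (2.6667)·(2.6667) + (-3.3333)·(-3.3333) + (2.6667)·(2.6667)) / 5 = 29.3333/5 = 5.8667
  Sample standard deviations s_i = √(s[i,i]):
  s(X) = √(6.1667) = 2.4833
  s(Y) = √(1.4667) = 1.2111
  s(Z) = √(5.8667) = 2.4221

Step 3 — r_{ij} = s_{ij} / (s_i · s_j):
  r[X,X] = 1 (diagonal).
  r[X,Y] = -0.5333 / (2.4833 · 1.2111) = -0.5333 / 3.0074 = -0.1773
  r[X,Z] = -2.5333 / (2.4833 · 2.4221) = -2.5333 / 6.0148 = -0.4212
  r[Y,Y] = 1 (diagonal).
  r[Y,Z] = -0.9333 / (1.2111 · 2.4221) = -0.9333 / 2.9333 = -0.3182
  r[Z,Z] = 1 (diagonal).

R is symmetric with unit diagonal. Assembling:

R = [[1, -0.1773, -0.4212],
 [-0.1773, 1, -0.3182],
 [-0.4212, -0.3182, 1]]


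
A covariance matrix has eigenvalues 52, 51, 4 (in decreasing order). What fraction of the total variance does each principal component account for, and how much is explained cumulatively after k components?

Step 1 — total variance = trace(Sigma) = Σ λ_i = 52 + 51 + 4 = 107.

Step 2 — fraction explained by component i = λ_i / Σ λ:
  PC1: 52/107 = 0.486
  PC2: 51/107 = 0.4766
  PC3: 4/107 = 0.0374

Step 3 — cumulative fraction after k components = (λ_1 + ... + λ_k) / Σ λ:
  k = 1: 52/107 = 0.486
  k = 2: (52 + 51)/107 = 103/107 = 0.9626
  k = 3: (52 + 51 + 4)/107 = 107/107 = 1

Summary (fraction, with percent):

explained: PC1 0.486 (48.6%), PC2 0.4766 (47.66%), PC3 0.0374 (3.74%);  cumulative: 0.486, 0.9626, 1


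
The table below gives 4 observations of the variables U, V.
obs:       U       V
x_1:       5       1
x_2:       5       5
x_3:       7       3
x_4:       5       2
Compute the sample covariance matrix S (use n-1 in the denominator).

Step 1 — column means:
  mean(U) = (5 + 5 + 7 + 5) / 4 = 22/4 = 5.5
  mean(V) = (1 + 5 + 3 + 2) / 4 = 11/4 = 2.75

Step 2 — sample covariance S[i,j] = (1/(n-1)) · Σ_k (x_{k,i} - mean_i) · (x_{k,j} - mean_j), with n-1 = 3.
  S[U,U] = ((-0.5)·(-0.5) + (-0.5)·(-0.5) + (1.5)·(1.5) + (-0.5)·(-0.5)) / 3 = 3/3 = 1
  S[U,V] = ((-0.5)·(-1.75) + (-0.5)·(2.25) + (1.5)·(0.25) + (-0.5)·(-0.75)) / 3 = 0.5/3 = 0.1667
  S[V,V] = ((-1.75)·(-1.75) + (2.25)·(2.25) + (0.25)·(0.25) + (-0.75)·(-0.75)) / 3 = 8.75/3 = 2.9167

S is symmetric (S[j,i] = S[i,j]). Assembling:

S = [[1, 0.1667],
 [0.1667, 2.9167]]


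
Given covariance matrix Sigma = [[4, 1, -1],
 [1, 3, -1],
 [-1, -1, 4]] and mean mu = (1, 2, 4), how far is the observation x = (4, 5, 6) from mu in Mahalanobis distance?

Step 1 — centre the observation: (x - mu) = (3, 3, 2).

Step 2 — invert Sigma (cofactor / det for 3×3, or solve directly):
  Sigma^{-1} = [[0.2821, -0.0769, 0.0513],
 [-0.0769, 0.3846, 0.0769],
 [0.0513, 0.0769, 0.2821]].

Step 3 — form the quadratic (x - mu)^T · Sigma^{-1} · (x - mu):
  Sigma^{-1} · (x - mu) = (0.7179, 1.0769, 0.9487).
  (x - mu)^T · [Sigma^{-1} · (x - mu)] = (3)·(0.7179) + (3)·(1.0769) + (2)·(0.9487) = 7.2821.

Step 4 — take square root: d = √(7.2821) ≈ 2.6985.

d(x, mu) = √(7.2821) ≈ 2.6985


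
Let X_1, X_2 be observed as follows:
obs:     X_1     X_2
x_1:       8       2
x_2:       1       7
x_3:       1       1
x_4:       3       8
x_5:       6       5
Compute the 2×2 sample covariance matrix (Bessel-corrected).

Step 1 — column means:
  mean(X_1) = (8 + 1 + 1 + 3 + 6) / 5 = 19/5 = 3.8
  mean(X_2) = (2 + 7 + 1 + 8 + 5) / 5 = 23/5 = 4.6

Step 2 — sample covariance S[i,j] = (1/(n-1)) · Σ_k (x_{k,i} - mean_i) · (x_{k,j} - mean_j), with n-1 = 4.
  S[X_1,X_1] = ((4.2)·(4.2) + (-2.8)·(-2.8) + (-2.8)·(-2.8) + (-0.8)·(-0.8) + (2.2)·(2.2)) / 4 = 38.8/4 = 9.7
  S[X_1,X_2] = ((4.2)·(-2.6) + (-2.8)·(2.4) + (-2.8)·(-3.6) + (-0.8)·(3.4) + (2.2)·(0.4)) / 4 = -9.4/4 = -2.35
  S[X_2,X_2] = ((-2.6)·(-2.6) + (2.4)·(2.4) + (-3.6)·(-3.6) + (3.4)·(3.4) + (0.4)·(0.4)) / 4 = 37.2/4 = 9.3

S is symmetric (S[j,i] = S[i,j]). Assembling:

S = [[9.7, -2.35],
 [-2.35, 9.3]]


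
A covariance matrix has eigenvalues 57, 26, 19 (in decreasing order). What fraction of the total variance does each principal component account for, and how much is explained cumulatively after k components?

Step 1 — total variance = trace(Sigma) = Σ λ_i = 57 + 26 + 19 = 102.

Step 2 — fraction explained by component i = λ_i / Σ λ:
  PC1: 57/102 = 0.5588
  PC2: 26/102 = 0.2549
  PC3: 19/102 = 0.1863

Step 3 — cumulative fraction after k components = (λ_1 + ... + λ_k) / Σ λ:
  k = 1: 57/102 = 0.5588
  k = 2: (57 + 26)/102 = 83/102 = 0.8137
  k = 3: (57 + 26 + 19)/102 = 102/102 = 1

Summary (fraction, with percent):

explained: PC1 0.5588 (55.88%), PC2 0.2549 (25.49%), PC3 0.1863 (18.63%);  cumulative: 0.5588, 0.8137, 1


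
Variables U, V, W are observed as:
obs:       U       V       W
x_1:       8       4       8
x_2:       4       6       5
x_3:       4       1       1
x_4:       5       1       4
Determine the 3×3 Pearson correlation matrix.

Step 1 — column means:
  mean(U) = (8 + 4 + 4 + 5) / 4 = 21/4 = 5.25
  mean(V) = (4 + 6 + 1 + 1) / 4 = 12/4 = 3
  mean(W) = (8 + 5 + 1 + 4) / 4 = 18/4 = 4.5

Step 2 — sample variances and covariances s[i,j] = (1/(n-1)) · Σ_k (x_{k,i} - mean_i) · (x_{k,j} - mean_j), with n-1 = 3:
  s[U,U] = ((2.75)·(2.75) + (-1.25)·(-1.25) + (-1.25)·(-1.25) + (-0.25)·(-0.25)) / 3 = 10.75/3 = 3.5833
  s[U,V] = ((2.75)·(1) + (-1.25)·(3) + (-1.25)·(-2) + (-0.25)·(-2)) / 3 = 2/3 = 0.6667
  s[U,W] = ((2.75)·(3.5) + (-1.25)·(0.5) + (-1.25)·(-3.5) + (-0.25)·(-0.5)) / 3 = 13.5/3 = 4.5
  s[V,V] = ((1)·(1) + (3)·(3) + (-2)·(-2) + (-2)·(-2)) / 3 = 18/3 = 6
  s[V,W] = ((1)·(3.5) + (3)·(0.5) + (-2)·(-3.5) + (-2)·(-0.5)) / 3 = 13/3 = 4.3333
  s[W,W] = ((3.5)·(3.5) + (0.5)·(0.5) + (-3.5)·(-3.5) + (-0.5)·(-0.5)) / 3 = 25/3 = 8.3333
  Sample standard deviations s_i = √(s[i,i]):
  s(U) = √(3.5833) = 1.893
  s(V) = √(6) = 2.4495
  s(W) = √(8.3333) = 2.8868

Step 3 — r_{ij} = s_{ij} / (s_i · s_j):
  r[U,U] = 1 (diagonal).
  r[U,V] = 0.6667 / (1.893 · 2.4495) = 0.6667 / 4.6368 = 0.1438
  r[U,W] = 4.5 / (1.893 · 2.8868) = 4.5 / 5.4645 = 0.8235
  r[V,V] = 1 (diagonal).
  r[V,W] = 4.3333 / (2.4495 · 2.8868) = 4.3333 / 7.0711 = 0.6128
  r[W,W] = 1 (diagonal).

R is symmetric with unit diagonal. Assembling:

R = [[1, 0.1438, 0.8235],
 [0.1438, 1, 0.6128],
 [0.8235, 0.6128, 1]]


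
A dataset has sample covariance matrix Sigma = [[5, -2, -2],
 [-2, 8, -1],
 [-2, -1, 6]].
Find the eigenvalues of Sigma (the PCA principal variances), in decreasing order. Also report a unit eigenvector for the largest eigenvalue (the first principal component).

Step 1 — characteristic polynomial p(λ) = det(λI - Sigma) = λ³ - tr·λ² + c_1·λ - det, where tr = trace, c_1 = sum of the principal 2×2 minors, det = det(Sigma):
  tr = 5 + 8 + 6 = 19,
  c_1 = (5·8 - (-2)²) + (5·6 - (-2)²) + (8·6 - (-1)²) = 36 + 26 + 47 = 109,
  det = 5·(8·6 - (-1)²) - (-2)·((-2)·6 - (-1)·(-2)) + (-2)·((-2)·(-1) - 8·(-2)) = 5·(47) - (-2)·(-14) + (-2)·(18) = 171.
  So p(λ) = λ³ - 19λ² + 109λ - 171.
Step 2 — look for an integer root (rational root theorem: any rational root is an integer divisor of 171). Testing λ = 9:
  p(9) = 729 - 1539 + 981 - 171 = 0  ✓
  Dividing out (λ - 9): p(λ) = (λ - 9)(λ² - 10λ + 19).
Step 3 — remaining eigenvalues from the quadratic λ² - 10λ + 19 = 0:
  Δ = 10² - 4·19 = 100 - 76 = 24,  λ = (10 ± √24)/2 = (10 ± 4.899)/2 ≈ 7.4495 or 2.5505.
  Sorted: λ_1 = 9,  λ_2 = 7.4495,  λ_3 = 2.5505  (check: sum = 19 = tr ✓).

Step 4 — unit eigenvector for λ_1 = 9: v spans the null space of (Sigma - λ_1 I), whose rows are
  r_1 = (-4, -2, -2),  r_2 = (-2, -1, -1),  r_3 = (-2, -1, -3).
  v is orthogonal to every row, so take v ∝ r_1 × r_3 = ((-2)·(-3) - (-2)·(-1), (-2)·(-2) - (-4)·(-3), (-4)·(-1) - (-2)·(-2)) = (4, -8, 0).
  Rescale (divide by 4): u = (1, -2, 0).
  ||u|| = √((1)² + (-2)² + (0)²) = √(5) ≈ 2.2361,  v_1 = u/||u|| ≈ (0.4472, -0.8944, 0) (||v_1|| = 1).

λ_1 = 9,  λ_2 = 7.4495,  λ_3 = 2.5505;  v_1 ≈ (0.4472, -0.8944, 0)


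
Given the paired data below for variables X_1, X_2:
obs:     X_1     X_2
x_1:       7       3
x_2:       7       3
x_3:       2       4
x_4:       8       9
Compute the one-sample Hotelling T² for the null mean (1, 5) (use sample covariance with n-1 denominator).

Step 1 — sample mean vector:
  mean(X_1) = (7 + 7 + 2 + 8) / 4 = 24/4 = 6
  mean(X_2) = (3 + 3 + 4 + 9) / 4 = 19/4 = 4.75
  x̄ = (6, 4.75),  deviation x̄ - mu_0 = (6, 4.75) - (1, 5) = (5, -0.25).

Step 2 — sample covariance matrix, S[i,j] = (1/(n-1)) · Σ_k (x_{k,i} - mean_i) · (x_{k,j} - mean_j), divisor n-1 = 3:
  S[X_1,X_1] = ((1)·(1) + (1)·(1) + (-4)·(-4) + (2)·(2)) / 3 = 22/3 = 7.3333
  S[X_1,X_2] = ((1)·(-1.75) + (1)·(-1.75) + (-4)·(-0.75) + (2)·(4.25)) / 3 = 8/3 = 2.6667
  S[X_2,X_2] = ((-1.75)·(-1.75) + (-1.75)·(-1.75) + (-0.75)·(-0.75) + (4.25)·(4.25)) / 3 = 24.75/3 = 8.25
  S = [[7.3333, 2.6667],
 [2.6667, 8.25]].

Step 3 — invert S. det(S) = 7.3333·8.25 - (2.6667)² = 53.3889.
  S^{-1} = (1/det) · [[d, -b], [-b, a]] = [[0.1545, -0.0499],
 [-0.0499, 0.1374]].

Step 4 — quadratic form (x̄ - mu_0)^T · S^{-1} · (x̄ - mu_0):
  S^{-1} · (x̄ - mu_0) = (0.7851, -0.2841),
  (x̄ - mu_0)^T · [...] = (5)·(0.7851) + (-0.25)·(-0.2841) = 3.9966.

Step 5 — scale by n: T² = 4 · 3.9966 = 15.9865.

T² ≈ 15.9865


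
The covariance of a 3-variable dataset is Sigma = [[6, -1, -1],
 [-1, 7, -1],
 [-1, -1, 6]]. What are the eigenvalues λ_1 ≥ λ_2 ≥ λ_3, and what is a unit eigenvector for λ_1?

Step 1 — characteristic polynomial p(λ) = det(λI - Sigma) = λ³ - tr·λ² + c_1·λ - det, where tr = trace, c_1 = sum of the principal 2×2 minors, det = det(Sigma):
  tr = 6 + 7 + 6 = 19,
  c_1 = (6·7 - (-1)²) + (6·6 - (-1)²) + (7·6 - (-1)²) = 41 + 35 + 41 = 117,
  det = 6·(7·6 - (-1)²) - (-1)·((-1)·6 - (-1)·(-1)) + (-1)·((-1)·(-1) - 7·(-1)) = 6·(41) - (-1)·(-7) + (-1)·(8) = 231.
  So p(λ) = λ³ - 19λ² + 117λ - 231.
Step 2 — look for an integer root (rational root theorem: any rational root is an integer divisor of 231). Testing λ = 7:
  p(7) = 343 - 931 + 819 - 231 = 0  ✓
  Dividing out (λ - 7): p(λ) = (λ - 7)(λ² - 12λ + 33).
Step 3 — remaining eigenvalues from the quadratic λ² - 12λ + 33 = 0:
  Δ = 12² - 4·33 = 144 - 132 = 12,  λ = (12 ± √12)/2 = (12 ± 3.4641)/2 ≈ 7.7321 or 4.2679.
  Sorted: λ_1 = 7.7321,  λ_2 = 7,  λ_3 = 4.2679  (check: sum = 19 = tr ✓).

Step 4 — unit eigenvector for λ_1 ≈ 7.7321: v spans the null space of (Sigma - λ_1 I), whose rows are
  r_1 = (-1.7321, -1, -1),  r_2 = (-1, -0.7321, -1),  r_3 = (-1, -1, -1.7321).
  v is orthogonal to every row, so take v ∝ r_1 × r_2 = ((-1)·(-1) - (-1)·(-0.7321), (-1)·(-1) - (-1.7321)·(-1), (-1.7321)·(-0.7321) - (-1)·(-1)) ≈ (0.2679, -0.7321, 0.2679).
  Let u = (0.2679, -0.7321, 0.2679).
  ||u|| = √((0.2679)² + (-0.7321)² + (0.2679)²) = √(0.6795) ≈ 0.8243,  v_1 = u/||u|| ≈ (0.3251, -0.8881, 0.3251) (||v_1|| = 1).

λ_1 = 7.7321,  λ_2 = 7,  λ_3 = 4.2679;  v_1 ≈ (0.3251, -0.8881, 0.3251)


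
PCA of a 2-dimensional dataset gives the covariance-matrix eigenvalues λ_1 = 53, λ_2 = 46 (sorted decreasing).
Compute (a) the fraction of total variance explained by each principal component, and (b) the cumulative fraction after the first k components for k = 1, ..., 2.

Step 1 — total variance = trace(Sigma) = Σ λ_i = 53 + 46 = 99.

Step 2 — fraction explained by component i = λ_i / Σ λ:
  PC1: 53/99 = 0.5354
  PC2: 46/99 = 0.4646

Step 3 — cumulative fraction after k components = (λ_1 + ... + λ_k) / Σ λ:
  k = 1: 53/99 = 0.5354
  k = 2: (53 + 46)/99 = 99/99 = 1

Summary (fraction, with percent):

explained: PC1 0.5354 (53.54%), PC2 0.4646 (46.46%);  cumulative: 0.5354, 1


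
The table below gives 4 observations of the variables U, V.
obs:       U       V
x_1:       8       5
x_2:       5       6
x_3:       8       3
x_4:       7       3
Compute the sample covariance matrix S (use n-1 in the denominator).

Step 1 — column means:
  mean(U) = (8 + 5 + 8 + 7) / 4 = 28/4 = 7
  mean(V) = (5 + 6 + 3 + 3) / 4 = 17/4 = 4.25

Step 2 — sample covariance S[i,j] = (1/(n-1)) · Σ_k (x_{k,i} - mean_i) · (x_{k,j} - mean_j), with n-1 = 3.
  S[U,U] = ((1)·(1) + (-2)·(-2) + (1)·(1) + (0)·(0)) / 3 = 6/3 = 2
  S[U,V] = ((1)·(0.75) + (-2)·(1.75) + (1)·(-1.25) + (0)·(-1.25)) / 3 = -4/3 = -1.3333
  S[V,V] = ((0.75)·(0.75) + (1.75)·(1.75) + (-1.25)·(-1.25) + (-1.25)·(-1.25)) / 3 = 6.75/3 = 2.25

S is symmetric (S[j,i] = S[i,j]). Assembling:

S = [[2, -1.3333],
 [-1.3333, 2.25]]


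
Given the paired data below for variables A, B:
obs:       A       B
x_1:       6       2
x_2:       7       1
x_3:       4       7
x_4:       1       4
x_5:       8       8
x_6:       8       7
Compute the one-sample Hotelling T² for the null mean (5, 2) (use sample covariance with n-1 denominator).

Step 1 — sample mean vector:
  mean(A) = (6 + 7 + 4 + 1 + 8 + 8) / 6 = 34/6 = 5.6667
  mean(B) = (2 + 1 + 7 + 4 + 8 + 7) / 6 = 29/6 = 4.8333
  x̄ = (5.6667, 4.8333),  deviation x̄ - mu_0 = (5.6667, 4.8333) - (5, 2) = (0.6667, 2.8333).

Step 2 — sample covariance matrix, S[i,j] = (1/(n-1)) · Σ_k (x_{k,i} - mean_i) · (x_{k,j} - mean_j), divisor n-1 = 5:
  S[A,A] = ((0.3333)·(0.3333) + (1.3333)·(1.3333) + (-1.6667)·(-1.6667) + (-4.6667)·(-4.6667) + (2.3333)·(2.3333) + (2.3333)·(2.3333)) / 5 = 37.3333/5 = 7.4667
  S[A,B] = ((0.3333)·(-2.8333) + (1.3333)·(-3.8333) + (-1.6667)·(2.1667) + (-4.6667)·(-0.8333) + (2.3333)·(3.1667) + (2.3333)·(2.1667)) / 5 = 6.6667/5 = 1.3333
  S[B,B] = ((-2.8333)·(-2.8333) + (-3.8333)·(-3.8333) + (2.1667)·(2.1667) + (-0.8333)·(-0.8333) + (3.1667)·(3.1667) + (2.1667)·(2.1667)) / 5 = 42.8333/5 = 8.5667
  S = [[7.4667, 1.3333],
 [1.3333, 8.5667]].

Step 3 — invert S. det(S) = 7.4667·8.5667 - (1.3333)² = 62.1867.
  S^{-1} = (1/det) · [[d, -b], [-b, a]] = [[0.1378, -0.0214],
 [-0.0214, 0.1201]].

Step 4 — quadratic form (x̄ - mu_0)^T · S^{-1} · (x̄ - mu_0):
  S^{-1} · (x̄ - mu_0) = (0.0311, 0.3259),
  (x̄ - mu_0)^T · [...] = (0.6667)·(0.0311) + (2.8333)·(0.3259) = 0.9441.

Step 5 — scale by n: T² = 6 · 0.9441 = 5.6647.

T² ≈ 5.6647


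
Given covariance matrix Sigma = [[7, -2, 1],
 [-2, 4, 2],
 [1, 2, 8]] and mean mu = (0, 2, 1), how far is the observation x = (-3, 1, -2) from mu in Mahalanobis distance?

Step 1 — centre the observation: (x - mu) = (-3, -1, -3).

Step 2 — invert Sigma (cofactor / det for 3×3, or solve directly):
  Sigma^{-1} = [[0.1842, 0.1184, -0.0526],
 [0.1184, 0.3618, -0.1053],
 [-0.0526, -0.1053, 0.1579]].

Step 3 — form the quadratic (x - mu)^T · Sigma^{-1} · (x - mu):
  Sigma^{-1} · (x - mu) = (-0.5132, -0.4013, -0.2105).
  (x - mu)^T · [Sigma^{-1} · (x - mu)] = (-3)·(-0.5132) + (-1)·(-0.4013) + (-3)·(-0.2105) = 2.5724.

Step 4 — take square root: d = √(2.5724) ≈ 1.6039.

d(x, mu) = √(2.5724) ≈ 1.6039


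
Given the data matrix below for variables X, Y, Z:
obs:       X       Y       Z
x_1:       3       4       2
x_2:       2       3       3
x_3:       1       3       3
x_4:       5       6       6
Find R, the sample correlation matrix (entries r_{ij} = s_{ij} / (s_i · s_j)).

Step 1 — column means:
  mean(X) = (3 + 2 + 1 + 5) / 4 = 11/4 = 2.75
  mean(Y) = (4 + 3 + 3 + 6) / 4 = 16/4 = 4
  mean(Z) = (2 + 3 + 3 + 6) / 4 = 14/4 = 3.5

Step 2 — sample variances and covariances s[i,j] = (1/(n-1)) · Σ_k (x_{k,i} - mean_i) · (x_{k,j} - mean_j), with n-1 = 3:
  s[X,X] = ((0.25)·(0.25) + (-0.75)·(-0.75) + (-1.75)·(-1.75) + (2.25)·(2.25)) / 3 = 8.75/3 = 2.9167
  s[X,Y] = ((0.25)·(0) + (-0.75)·(-1) + (-1.75)·(-1) + (2.25)·(2)) / 3 = 7/3 = 2.3333
  s[X,Z] = ((0.25)·(-1.5) + (-0.75)·(-0.5) + (-1.75)·(-0.5) + (2.25)·(2.5)) / 3 = 6.5/3 = 2.1667
  s[Y,Y] = ((0)·(0) + (-1)·(-1) + (-1)·(-1) + (2)·(2)) / 3 = 6/3 = 2
  s[Y,Z] = ((0)·(-1.5) + (-1)·(-0.5) + (-1)·(-0.5) + (2)·(2.5)) / 3 = 6/3 = 2
  s[Z,Z] = ((-1.5)·(-1.5) + (-0.5)·(-0.5) + (-0.5)·(-0.5) + (2.5)·(2.5)) / 3 = 9/3 = 3
  Sample standard deviations s_i = √(s[i,i]):
  s(X) = √(2.9167) = 1.7078
  s(Y) = √(2) = 1.4142
  s(Z) = √(3) = 1.7321

Step 3 — r_{ij} = s_{ij} / (s_i · s_j):
  r[X,X] = 1 (diagonal).
  r[X,Y] = 2.3333 / (1.7078 · 1.4142) = 2.3333 / 2.4152 = 0.9661
  r[X,Z] = 2.1667 / (1.7078 · 1.7321) = 2.1667 / 2.958 = 0.7325
  r[Y,Y] = 1 (diagonal).
  r[Y,Z] = 2 / (1.4142 · 1.7321) = 2 / 2.4495 = 0.8165
  r[Z,Z] = 1 (diagonal).

R is symmetric with unit diagonal. Assembling:

R = [[1, 0.9661, 0.7325],
 [0.9661, 1, 0.8165],
 [0.7325, 0.8165, 1]]


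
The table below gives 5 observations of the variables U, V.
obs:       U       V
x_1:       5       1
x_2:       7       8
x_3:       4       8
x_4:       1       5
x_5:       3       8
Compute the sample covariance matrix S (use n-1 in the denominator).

Step 1 — column means:
  mean(U) = (5 + 7 + 4 + 1 + 3) / 5 = 20/5 = 4
  mean(V) = (1 + 8 + 8 + 5 + 8) / 5 = 30/5 = 6

Step 2 — sample covariance S[i,j] = (1/(n-1)) · Σ_k (x_{k,i} - mean_i) · (x_{k,j} - mean_j), with n-1 = 4.
  S[U,U] = ((1)·(1) + (3)·(3) + (0)·(0) + (-3)·(-3) + (-1)·(-1)) / 4 = 20/4 = 5
  S[U,V] = ((1)·(-5) + (3)·(2) + (0)·(2) + (-3)·(-1) + (-1)·(2)) / 4 = 2/4 = 0.5
  S[V,V] = ((-5)·(-5) + (2)·(2) + (2)·(2) + (-1)·(-1) + (2)·(2)) / 4 = 38/4 = 9.5

S is symmetric (S[j,i] = S[i,j]). Assembling:

S = [[5, 0.5],
 [0.5, 9.5]]


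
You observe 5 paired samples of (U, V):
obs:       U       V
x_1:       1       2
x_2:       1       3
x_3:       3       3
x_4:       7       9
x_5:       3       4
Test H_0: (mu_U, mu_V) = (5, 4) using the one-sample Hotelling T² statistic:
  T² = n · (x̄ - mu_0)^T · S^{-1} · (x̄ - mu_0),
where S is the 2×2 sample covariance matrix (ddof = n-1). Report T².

Step 1 — sample mean vector:
  mean(U) = (1 + 1 + 3 + 7 + 3) / 5 = 15/5 = 3
  mean(V) = (2 + 3 + 3 + 9 + 4) / 5 = 21/5 = 4.2
  x̄ = (3, 4.2),  deviation x̄ - mu_0 = (3, 4.2) - (5, 4) = (-2, 0.2).

Step 2 — sample covariance matrix, S[i,j] = (1/(n-1)) · Σ_k (x_{k,i} - mean_i) · (x_{k,j} - mean_j), divisor n-1 = 4:
  S[U,U] = ((-2)·(-2) + (-2)·(-2) + (0)·(0) + (4)·(4) + (0)·(0)) / 4 = 24/4 = 6
  S[U,V] = ((-2)·(-2.2) + (-2)·(-1.2) + (0)·(-1.2) + (4)·(4.8) + (0)·(-0.2)) / 4 = 26/4 = 6.5
  S[V,V] = ((-2.2)·(-2.2) + (-1.2)·(-1.2) + (-1.2)·(-1.2) + (4.8)·(4.8) + (-0.2)·(-0.2)) / 4 = 30.8/4 = 7.7
  S = [[6, 6.5],
 [6.5, 7.7]].

Step 3 — invert S. det(S) = 6·7.7 - (6.5)² = 3.95.
  S^{-1} = (1/det) · [[d, -b], [-b, a]] = [[1.9494, -1.6456],
 [-1.6456, 1.519]].

Step 4 — quadratic form (x̄ - mu_0)^T · S^{-1} · (x̄ - mu_0):
  S^{-1} · (x̄ - mu_0) = (-4.2278, 3.5949),
  (x̄ - mu_0)^T · [...] = (-2)·(-4.2278) + (0.2)·(3.5949) = 9.1747.

Step 5 — scale by n: T² = 5 · 9.1747 = 45.8734.

T² ≈ 45.8734


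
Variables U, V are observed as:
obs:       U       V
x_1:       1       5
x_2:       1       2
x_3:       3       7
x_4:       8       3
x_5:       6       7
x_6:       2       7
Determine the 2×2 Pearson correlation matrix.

Step 1 — column means:
  mean(U) = (1 + 1 + 3 + 8 + 6 + 2) / 6 = 21/6 = 3.5
  mean(V) = (5 + 2 + 7 + 3 + 7 + 7) / 6 = 31/6 = 5.1667

Step 2 — sample variances and covariances s[i,j] = (1/(n-1)) · Σ_k (x_{k,i} - mean_i) · (x_{k,j} - mean_j), with n-1 = 5:
  s[U,U] = ((-2.5)·(-2.5) + (-2.5)·(-2.5) + (-0.5)·(-0.5) + (4.5)·(4.5) + (2.5)·(2.5) + (-1.5)·(-1.5)) / 5 = 41.5/5 = 8.3
  s[U,V] = ((-2.5)·(-0.1667) + (-2.5)·(-3.1667) + (-0.5)·(1.8333) + (4.5)·(-2.1667) + (2.5)·(1.8333) + (-1.5)·(1.8333)) / 5 = -0.5/5 = -0.1
  s[V,V] = ((-0.1667)·(-0.1667) + (-3.1667)·(-3.1667) + (1.8333)·(1.8333) + (-2.1667)·(-2.1667) + (1.8333)·(1.8333) + (1.8333)·(1.8333)) / 5 = 24.8333/5 = 4.9667
  Sample standard deviations s_i = √(s[i,i]):
  s(U) = √(8.3) = 2.881
  s(V) = √(4.9667) = 2.2286

Step 3 — r_{ij} = s_{ij} / (s_i · s_j):
  r[U,U] = 1 (diagonal).
  r[U,V] = -0.1 / (2.881 · 2.2286) = -0.1 / 6.4205 = -0.0156
  r[V,V] = 1 (diagonal).

R is symmetric with unit diagonal. Assembling:

R = [[1, -0.0156],
 [-0.0156, 1]]


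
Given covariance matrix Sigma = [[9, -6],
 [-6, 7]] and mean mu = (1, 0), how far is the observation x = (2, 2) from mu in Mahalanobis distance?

Step 1 — centre the observation: (x - mu) = (1, 2).

Step 2 — invert Sigma. det(Sigma) = 9·7 - (-6)² = 27.
  Sigma^{-1} = (1/det) · [[d, -b], [-b, a]] = [[0.2593, 0.2222],
 [0.2222, 0.3333]].

Step 3 — form the quadratic (x - mu)^T · Sigma^{-1} · (x - mu):
  Sigma^{-1} · (x - mu) = (0.7037, 0.8889).
  (x - mu)^T · [Sigma^{-1} · (x - mu)] = (1)·(0.7037) + (2)·(0.8889) = 2.4815.

Step 4 — take square root: d = √(2.4815) ≈ 1.5753.

d(x, mu) = √(2.4815) ≈ 1.5753


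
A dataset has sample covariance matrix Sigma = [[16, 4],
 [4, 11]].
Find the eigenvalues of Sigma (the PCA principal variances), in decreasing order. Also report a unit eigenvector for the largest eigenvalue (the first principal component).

Step 1 — characteristic polynomial of 2×2 Sigma:
  det(Sigma - λI) = λ² - trace · λ + det = 0.
  trace = 16 + 11 = 27, det = 16·11 - (4)² = 160.
Step 2 — discriminant:
  Δ = trace² - 4·det = 729 - 640 = 89.
Step 3 — eigenvalues:
  λ = (trace ± √Δ)/2 = (27 ± 9.434)/2,
  λ_1 = 18.217,  λ_2 = 8.783.

Step 4 — unit eigenvector for λ_1: solve (Sigma - λ_1 I)v = 0. First row:
  (16 - 18.217)·v_x + (4)·v_y = 0, i.e. (-2.217)·v_x + (4)·v_y = 0,
  so v ∝ (b, λ_1 - a) = (4, 2.217) = u.
  ||u|| = √((4)² + (2.217)²) = √(20.915) ≈ 4.5733,
  v_1 = u/||u|| ≈ (0.8746, 0.4848) (||v_1|| = 1).

λ_1 = 18.217,  λ_2 = 8.783;  v_1 ≈ (0.8746, 0.4848)


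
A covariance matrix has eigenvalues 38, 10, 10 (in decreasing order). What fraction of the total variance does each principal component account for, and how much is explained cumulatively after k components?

Step 1 — total variance = trace(Sigma) = Σ λ_i = 38 + 10 + 10 = 58.

Step 2 — fraction explained by component i = λ_i / Σ λ:
  PC1: 38/58 = 0.6552
  PC2: 10/58 = 0.1724
  PC3: 10/58 = 0.1724

Step 3 — cumulative fraction after k components = (λ_1 + ... + λ_k) / Σ λ:
  k = 1: 38/58 = 0.6552
  k = 2: (38 + 10)/58 = 48/58 = 0.8276
  k = 3: (38 + 10 + 10)/58 = 58/58 = 1

Summary (fraction, with percent):

explained: PC1 0.6552 (65.52%), PC2 0.1724 (17.24%), PC3 0.1724 (17.24%);  cumulative: 0.6552, 0.8276, 1


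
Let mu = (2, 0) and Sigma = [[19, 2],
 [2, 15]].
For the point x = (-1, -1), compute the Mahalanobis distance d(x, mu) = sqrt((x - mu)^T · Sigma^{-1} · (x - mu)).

Step 1 — centre the observation: (x - mu) = (-3, -1).

Step 2 — invert Sigma. det(Sigma) = 19·15 - (2)² = 281.
  Sigma^{-1} = (1/det) · [[d, -b], [-b, a]] = [[0.0534, -0.0071],
 [-0.0071, 0.0676]].

Step 3 — form the quadratic (x - mu)^T · Sigma^{-1} · (x - mu):
  Sigma^{-1} · (x - mu) = (-0.153, -0.0463).
  (x - mu)^T · [Sigma^{-1} · (x - mu)] = (-3)·(-0.153) + (-1)·(-0.0463) = 0.5053.

Step 4 — take square root: d = √(0.5053) ≈ 0.7109.

d(x, mu) = √(0.5053) ≈ 0.7109


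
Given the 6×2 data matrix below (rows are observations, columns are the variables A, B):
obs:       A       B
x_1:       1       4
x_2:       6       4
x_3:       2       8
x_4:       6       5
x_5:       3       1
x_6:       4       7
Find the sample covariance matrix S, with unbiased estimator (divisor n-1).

Step 1 — column means:
  mean(A) = (1 + 6 + 2 + 6 + 3 + 4) / 6 = 22/6 = 3.6667
  mean(B) = (4 + 4 + 8 + 5 + 1 + 7) / 6 = 29/6 = 4.8333

Step 2 — sample covariance S[i,j] = (1/(n-1)) · Σ_k (x_{k,i} - mean_i) · (x_{k,j} - mean_j), with n-1 = 5.
  S[A,A] = ((-2.6667)·(-2.6667) + (2.3333)·(2.3333) + (-1.6667)·(-1.6667) + (2.3333)·(2.3333) + (-0.6667)·(-0.6667) + (0.3333)·(0.3333)) / 5 = 21.3333/5 = 4.2667
  S[A,B] = ((-2.6667)·(-0.8333) + (2.3333)·(-0.8333) + (-1.6667)·(3.1667) + (2.3333)·(0.1667) + (-0.6667)·(-3.8333) + (0.3333)·(2.1667)) / 5 = -1.3333/5 = -0.2667
  S[B,B] = ((-0.8333)·(-0.8333) + (-0.8333)·(-0.8333) + (3.1667)·(3.1667) + (0.1667)·(0.1667) + (-3.8333)·(-3.8333) + (2.1667)·(2.1667)) / 5 = 30.8333/5 = 6.1667

S is symmetric (S[j,i] = S[i,j]). Assembling:

S = [[4.2667, -0.2667],
 [-0.2667, 6.1667]]


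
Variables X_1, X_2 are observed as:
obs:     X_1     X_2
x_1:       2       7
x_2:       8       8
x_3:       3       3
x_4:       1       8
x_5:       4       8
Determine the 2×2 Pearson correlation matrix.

Step 1 — column means:
  mean(X_1) = (2 + 8 + 3 + 1 + 4) / 5 = 18/5 = 3.6
  mean(X_2) = (7 + 8 + 3 + 8 + 8) / 5 = 34/5 = 6.8

Step 2 — sample variances and covariances s[i,j] = (1/(n-1)) · Σ_k (x_{k,i} - mean_i) · (x_{k,j} - mean_j), with n-1 = 4:
  s[X_1,X_1] = ((-1.6)·(-1.6) + (4.4)·(4.4) + (-0.6)·(-0.6) + (-2.6)·(-2.6) + (0.4)·(0.4)) / 4 = 29.2/4 = 7.3
  s[X_1,X_2] = ((-1.6)·(0.2) + (4.4)·(1.2) + (-0.6)·(-3.8) + (-2.6)·(1.2) + (0.4)·(1.2)) / 4 = 4.6/4 = 1.15
  s[X_2,X_2] = ((0.2)·(0.2) + (1.2)·(1.2) + (-3.8)·(-3.8) + (1.2)·(1.2) + (1.2)·(1.2)) / 4 = 18.8/4 = 4.7
  Sample standard deviations s_i = √(s[i,i]):
  s(X_1) = √(7.3) = 2.7019
  s(X_2) = √(4.7) = 2.1679

Step 3 — r_{ij} = s_{ij} / (s_i · s_j):
  r[X_1,X_1] = 1 (diagonal).
  r[X_1,X_2] = 1.15 / (2.7019 · 2.1679) = 1.15 / 5.8575 = 0.1963
  r[X_2,X_2] = 1 (diagonal).

R is symmetric with unit diagonal. Assembling:

R = [[1, 0.1963],
 [0.1963, 1]]
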